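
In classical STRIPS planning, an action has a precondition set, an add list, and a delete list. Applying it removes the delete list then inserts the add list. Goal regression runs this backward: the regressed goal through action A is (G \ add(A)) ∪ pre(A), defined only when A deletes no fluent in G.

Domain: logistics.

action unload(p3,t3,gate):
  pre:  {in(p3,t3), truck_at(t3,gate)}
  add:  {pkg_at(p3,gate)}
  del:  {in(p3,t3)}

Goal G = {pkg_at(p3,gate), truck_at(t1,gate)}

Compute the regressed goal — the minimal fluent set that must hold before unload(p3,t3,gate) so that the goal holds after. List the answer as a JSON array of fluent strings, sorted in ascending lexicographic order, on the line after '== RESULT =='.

Regress:
  G ∩ del = {}  (empty — regression defined)
  G \ add = {pkg_at(p3,gate), truck_at(t1,gate)} \ {pkg_at(p3,gate)} = {truck_at(t1,gate)}
  ∪ pre   = {truck_at(t1,gate)} ∪ {in(p3,t3), truck_at(t3,gate)}
          = {in(p3,t3), truck_at(t1,gate), truck_at(t3,gate)}

== RESULT ==
["in(p3,t3)", "truck_at(t1,gate)", "truck_at(t3,gate)"]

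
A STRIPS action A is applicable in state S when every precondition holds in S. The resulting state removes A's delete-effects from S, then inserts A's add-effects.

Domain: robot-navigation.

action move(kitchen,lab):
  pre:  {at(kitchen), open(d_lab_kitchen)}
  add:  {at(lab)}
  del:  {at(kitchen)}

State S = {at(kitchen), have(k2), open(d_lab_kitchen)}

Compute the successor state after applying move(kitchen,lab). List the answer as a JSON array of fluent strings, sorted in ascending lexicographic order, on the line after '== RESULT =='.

Progress:
  pre ⊆ S: {at(kitchen), open(d_lab_kitchen)} ⊆ S  — applicable
  S \ del = {have(k2), open(d_lab_kitchen)}
  ∪ add   = {at(lab), have(k2), open(d_lab_kitchen)}

== RESULT ==
["at(lab)", "have(k2)", "open(d_lab_kitchen)"]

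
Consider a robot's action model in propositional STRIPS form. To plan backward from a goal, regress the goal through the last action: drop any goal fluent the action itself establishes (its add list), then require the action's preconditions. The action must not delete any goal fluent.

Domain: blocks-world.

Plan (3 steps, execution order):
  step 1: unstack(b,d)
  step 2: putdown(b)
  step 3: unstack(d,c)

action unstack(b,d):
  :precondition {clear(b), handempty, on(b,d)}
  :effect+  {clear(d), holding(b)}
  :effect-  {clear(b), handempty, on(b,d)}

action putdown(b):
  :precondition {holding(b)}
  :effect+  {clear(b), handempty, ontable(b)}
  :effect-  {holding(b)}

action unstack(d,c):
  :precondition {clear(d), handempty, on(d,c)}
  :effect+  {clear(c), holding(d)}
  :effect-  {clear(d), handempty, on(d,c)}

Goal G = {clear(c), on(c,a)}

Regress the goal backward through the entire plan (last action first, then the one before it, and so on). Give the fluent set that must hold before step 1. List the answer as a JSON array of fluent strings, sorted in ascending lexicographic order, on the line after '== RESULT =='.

Regress step by step:
  through step 3 (unstack(d,c)): drop {clear(c)}, keep {on(c,a)}, require {clear(d), handempty, on(d,c)}
    → {clear(d), handempty, on(c,a), on(d,c)}
  through step 2 (putdown(b)): drop {handempty}, keep {clear(d), on(c,a), on(d,c)}, require {holding(b)}
    → {clear(d), holding(b), on(c,a), on(d,c)}
  through step 1 (unstack(b,d)): drop {clear(d), holding(b)}, keep {on(c,a), on(d,c)}, require {clear(b), handempty, on(b,d)}
    → {clear(b), handempty, on(b,d), on(c,a), on(d,c)}

== RESULT ==
["clear(b)", "handempty", "on(b,d)", "on(c,a)", "on(d,c)"]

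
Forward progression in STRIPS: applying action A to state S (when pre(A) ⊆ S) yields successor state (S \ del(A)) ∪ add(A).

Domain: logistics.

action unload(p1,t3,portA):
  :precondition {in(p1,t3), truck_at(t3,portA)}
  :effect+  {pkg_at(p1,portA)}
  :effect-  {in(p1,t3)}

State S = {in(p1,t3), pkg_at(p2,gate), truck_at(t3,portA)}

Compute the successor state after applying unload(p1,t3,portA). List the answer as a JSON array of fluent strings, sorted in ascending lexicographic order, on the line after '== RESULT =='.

Compute (S \ del) ∪ add:
  pre ⊆ S: {in(p1,t3), truck_at(t3,portA)} ⊆ S  — applicable
  S \ del = {pkg_at(p2,gate), truck_at(t3,portA)}
  ∪ add   = {pkg_at(p1,portA), pkg_at(p2,gate), truck_at(t3,portA)}

== RESULT ==
["pkg_at(p1,portA)", "pkg_at(p2,gate)", "truck_at(t3,portA)"]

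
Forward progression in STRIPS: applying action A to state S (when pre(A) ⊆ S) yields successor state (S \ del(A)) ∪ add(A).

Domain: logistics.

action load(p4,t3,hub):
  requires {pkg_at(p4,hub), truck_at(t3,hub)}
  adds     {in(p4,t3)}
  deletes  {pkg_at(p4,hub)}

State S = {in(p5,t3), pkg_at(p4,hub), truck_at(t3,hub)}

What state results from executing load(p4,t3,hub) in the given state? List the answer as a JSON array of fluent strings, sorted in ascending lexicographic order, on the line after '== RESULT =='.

Progress:
  pre ⊆ S: {pkg_at(p4,hub), truck_at(t3,hub)} ⊆ S  — applicable
  S \ del = {in(p5,t3), truck_at(t3,hub)}
  ∪ add   = {in(p4,t3), in(p5,t3), truck_at(t3,hub)}

== RESULT ==
["in(p4,t3)", "in(p5,t3)", "truck_at(t3,hub)"]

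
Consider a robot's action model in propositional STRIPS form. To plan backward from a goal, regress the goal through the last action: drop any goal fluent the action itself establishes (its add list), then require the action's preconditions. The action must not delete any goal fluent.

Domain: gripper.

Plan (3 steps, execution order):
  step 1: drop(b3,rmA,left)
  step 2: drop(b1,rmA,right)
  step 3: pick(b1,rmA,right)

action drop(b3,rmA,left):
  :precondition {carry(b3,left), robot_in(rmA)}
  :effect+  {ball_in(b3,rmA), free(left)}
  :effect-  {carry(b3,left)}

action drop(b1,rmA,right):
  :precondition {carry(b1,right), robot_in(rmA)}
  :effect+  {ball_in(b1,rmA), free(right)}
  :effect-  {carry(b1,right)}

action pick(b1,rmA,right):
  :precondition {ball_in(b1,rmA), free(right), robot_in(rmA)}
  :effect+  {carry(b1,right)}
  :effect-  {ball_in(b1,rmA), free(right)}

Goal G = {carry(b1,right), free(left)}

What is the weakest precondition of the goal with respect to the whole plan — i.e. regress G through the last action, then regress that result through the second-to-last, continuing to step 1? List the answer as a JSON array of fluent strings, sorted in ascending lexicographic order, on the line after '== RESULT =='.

Regress step by step:
  through step 3 (pick(b1,rmA,right)): drop {carry(b1,right)}, keep {free(left)}, require {ball_in(b1,rmA), free(right), robot_in(rmA)}
    → {ball_in(b1,rmA), free(left), free(right), robot_in(rmA)}
  through step 2 (drop(b1,rmA,right)): drop {ball_in(b1,rmA), free(right)}, keep {free(left), robot_in(rmA)}, require {carry(b1,right), robot_in(rmA)}
    → {carry(b1,right), free(left), robot_in(rmA)}
  through step 1 (drop(b3,rmA,left)): drop {free(left)}, keep {carry(b1,right), robot_in(rmA)}, require {carry(b3,left), robot_in(rmA)}
    → {carry(b1,right), carry(b3,left), robot_in(rmA)}

== RESULT ==
["carry(b1,right)", "carry(b3,left)", "robot_in(rmA)"]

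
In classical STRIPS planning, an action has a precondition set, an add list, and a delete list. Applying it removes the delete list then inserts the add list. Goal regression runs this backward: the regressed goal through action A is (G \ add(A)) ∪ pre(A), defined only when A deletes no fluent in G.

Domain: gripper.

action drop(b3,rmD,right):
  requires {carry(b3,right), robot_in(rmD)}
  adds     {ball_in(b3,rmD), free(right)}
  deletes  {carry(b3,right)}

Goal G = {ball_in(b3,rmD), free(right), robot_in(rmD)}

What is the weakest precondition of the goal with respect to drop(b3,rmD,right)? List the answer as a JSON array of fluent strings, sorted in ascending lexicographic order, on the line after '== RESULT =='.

Compute (G \ add) ∪ pre:
  G ∩ del = {}  (empty — regression defined)
  G \ add = {ball_in(b3,rmD), free(right), robot_in(rmD)} \ {ball_in(b3,rmD), free(right)} = {robot_in(rmD)}
  ∪ pre   = {robot_in(rmD)} ∪ {carry(b3,right), robot_in(rmD)}
          = {carry(b3,right), robot_in(rmD)}

== RESULT ==
["carry(b3,right)", "robot_in(rmD)"]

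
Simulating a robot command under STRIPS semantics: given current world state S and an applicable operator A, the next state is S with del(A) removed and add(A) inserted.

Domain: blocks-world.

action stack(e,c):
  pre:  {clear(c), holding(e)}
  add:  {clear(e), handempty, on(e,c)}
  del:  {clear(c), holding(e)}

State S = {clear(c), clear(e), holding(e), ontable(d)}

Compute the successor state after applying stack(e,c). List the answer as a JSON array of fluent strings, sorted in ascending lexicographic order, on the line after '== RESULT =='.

Progress:
  pre ⊆ S: {clear(c), holding(e)} ⊆ S  — applicable
  S \ del = {clear(e), ontable(d)}
  ∪ add   = {clear(e), handempty, on(e,c), ontable(d)}

== RESULT ==
["clear(e)", "handempty", "on(e,c)", "ontable(d)"]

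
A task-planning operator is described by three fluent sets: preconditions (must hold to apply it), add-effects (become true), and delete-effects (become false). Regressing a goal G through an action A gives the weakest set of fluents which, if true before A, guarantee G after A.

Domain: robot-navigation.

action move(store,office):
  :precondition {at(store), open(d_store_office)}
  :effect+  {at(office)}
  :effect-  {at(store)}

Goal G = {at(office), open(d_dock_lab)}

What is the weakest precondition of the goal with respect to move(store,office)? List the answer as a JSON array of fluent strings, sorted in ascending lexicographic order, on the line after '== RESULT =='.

Regress:
  G ∩ del = {}  (empty — regression defined)
  G \ add = {at(office), open(d_dock_lab)} \ {at(office)} = {open(d_dock_lab)}
  ∪ pre   = {open(d_dock_lab)} ∪ {at(store), open(d_store_office)}
          = {at(store), open(d_dock_lab), open(d_store_office)}

== RESULT ==
["at(store)", "open(d_dock_lab)", "open(d_store_office)"]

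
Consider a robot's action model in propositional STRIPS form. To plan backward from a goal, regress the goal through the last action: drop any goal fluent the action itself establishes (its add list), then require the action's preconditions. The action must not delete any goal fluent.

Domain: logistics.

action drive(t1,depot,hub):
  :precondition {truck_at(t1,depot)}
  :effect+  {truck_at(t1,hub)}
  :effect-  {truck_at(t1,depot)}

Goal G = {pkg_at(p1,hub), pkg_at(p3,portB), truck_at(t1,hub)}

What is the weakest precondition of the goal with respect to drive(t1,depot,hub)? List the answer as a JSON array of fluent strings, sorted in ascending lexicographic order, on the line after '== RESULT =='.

Regress:
  G ∩ del = {}  (empty — regression defined)
  G \ add = {pkg_at(p1,hub), pkg_at(p3,portB), truck_at(t1,hub)} \ {truck_at(t1,hub)} = {pkg_at(p1,hub), pkg_at(p3,portB)}
  ∪ pre   = {pkg_at(p1,hub), pkg_at(p3,portB)} ∪ {truck_at(t1,depot)}
          = {pkg_at(p1,hub), pkg_at(p3,portB), truck_at(t1,depot)}

== RESULT ==
["pkg_at(p1,hub)", "pkg_at(p3,portB)", "truck_at(t1,depot)"]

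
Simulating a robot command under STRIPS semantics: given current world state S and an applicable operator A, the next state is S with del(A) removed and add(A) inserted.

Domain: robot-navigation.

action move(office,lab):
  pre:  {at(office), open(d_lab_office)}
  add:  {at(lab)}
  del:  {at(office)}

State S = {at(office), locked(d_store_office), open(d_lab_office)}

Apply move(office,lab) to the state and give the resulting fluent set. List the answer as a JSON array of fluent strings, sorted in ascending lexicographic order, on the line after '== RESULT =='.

Compute (S \ del) ∪ add:
  pre ⊆ S: {at(office), open(d_lab_office)} ⊆ S  — applicable
  S \ del = {locked(d_store_office), open(d_lab_office)}
  ∪ add   = {at(lab), locked(d_store_office), open(d_lab_office)}

== RESULT ==
["at(lab)", "locked(d_store_office)", "open(d_lab_office)"]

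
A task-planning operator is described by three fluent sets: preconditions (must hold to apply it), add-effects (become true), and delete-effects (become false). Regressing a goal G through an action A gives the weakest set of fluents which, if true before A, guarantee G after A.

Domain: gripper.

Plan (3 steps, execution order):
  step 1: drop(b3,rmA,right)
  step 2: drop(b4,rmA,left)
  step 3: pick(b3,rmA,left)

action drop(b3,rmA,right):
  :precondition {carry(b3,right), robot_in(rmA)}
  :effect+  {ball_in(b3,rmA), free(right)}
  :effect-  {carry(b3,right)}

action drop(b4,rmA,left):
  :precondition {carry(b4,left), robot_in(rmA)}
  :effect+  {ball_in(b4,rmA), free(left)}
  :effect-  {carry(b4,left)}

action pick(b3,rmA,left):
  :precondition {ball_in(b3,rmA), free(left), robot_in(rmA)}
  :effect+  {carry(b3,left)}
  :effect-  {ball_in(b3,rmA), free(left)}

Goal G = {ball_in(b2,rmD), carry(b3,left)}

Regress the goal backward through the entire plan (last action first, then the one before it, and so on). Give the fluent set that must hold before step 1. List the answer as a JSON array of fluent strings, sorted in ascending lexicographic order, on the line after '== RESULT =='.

Work backward from the goal:
  through step 3 (pick(b3,rmA,left)): drop {carry(b3,left)}, keep {ball_in(b2,rmD)}, require {ball_in(b3,rmA), free(left), robot_in(rmA)}
    → {ball_in(b2,rmD), ball_in(b3,rmA), free(left), robot_in(rmA)}
  through step 2 (drop(b4,rmA,left)): drop {free(left)}, keep {ball_in(b2,rmD), ball_in(b3,rmA), robot_in(rmA)}, require {carry(b4,left), robot_in(rmA)}
    → {ball_in(b2,rmD), ball_in(b3,rmA), carry(b4,left), robot_in(rmA)}
  through step 1 (drop(b3,rmA,right)): drop {ball_in(b3,rmA)}, keep {ball_in(b2,rmD), carry(b4,left), robot_in(rmA)}, require {carry(b3,right), robot_in(rmA)}
    → {ball_in(b2,rmD), carry(b3,right), carry(b4,left), robot_in(rmA)}

== RESULT ==
["ball_in(b2,rmD)", "carry(b3,right)", "carry(b4,left)", "robot_in(rmA)"]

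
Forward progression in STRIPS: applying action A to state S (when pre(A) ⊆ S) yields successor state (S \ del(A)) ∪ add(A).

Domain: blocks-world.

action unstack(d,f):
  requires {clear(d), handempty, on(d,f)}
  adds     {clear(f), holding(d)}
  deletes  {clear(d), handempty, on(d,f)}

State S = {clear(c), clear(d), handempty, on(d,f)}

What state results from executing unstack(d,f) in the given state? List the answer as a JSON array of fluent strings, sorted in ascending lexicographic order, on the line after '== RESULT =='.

Progress:
  pre ⊆ S: {clear(d), handempty, on(d,f)} ⊆ S  — applicable
  S \ del = {clear(c)}
  ∪ add   = {clear(c), clear(f), holding(d)}

== RESULT ==
["clear(c)", "clear(f)", "holding(d)"]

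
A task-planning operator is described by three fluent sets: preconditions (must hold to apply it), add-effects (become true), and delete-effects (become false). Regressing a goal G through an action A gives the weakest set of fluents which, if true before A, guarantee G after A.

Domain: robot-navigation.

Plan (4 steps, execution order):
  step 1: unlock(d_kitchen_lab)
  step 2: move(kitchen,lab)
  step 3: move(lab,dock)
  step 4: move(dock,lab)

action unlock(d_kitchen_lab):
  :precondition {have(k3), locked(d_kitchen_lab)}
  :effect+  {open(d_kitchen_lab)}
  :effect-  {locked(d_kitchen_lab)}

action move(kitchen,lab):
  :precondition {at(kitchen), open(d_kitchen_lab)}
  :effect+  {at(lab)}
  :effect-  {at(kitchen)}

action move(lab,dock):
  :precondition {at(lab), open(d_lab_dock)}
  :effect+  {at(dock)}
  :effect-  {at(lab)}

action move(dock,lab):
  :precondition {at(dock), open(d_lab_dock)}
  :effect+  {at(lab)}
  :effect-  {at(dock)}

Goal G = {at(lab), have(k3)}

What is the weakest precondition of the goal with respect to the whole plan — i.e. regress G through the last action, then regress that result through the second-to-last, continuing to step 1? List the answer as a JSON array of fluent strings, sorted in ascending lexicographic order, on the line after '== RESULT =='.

Regress step by step:
  through step 4 (move(dock,lab)): drop {at(lab)}, keep {have(k3)}, require {at(dock), open(d_lab_dock)}
    → {at(dock), have(k3), open(d_lab_dock)}
  through step 3 (move(lab,dock)): drop {at(dock)}, keep {have(k3), open(d_lab_dock)}, require {at(lab), open(d_lab_dock)}
    → {at(lab), have(k3), open(d_lab_dock)}
  through step 2 (move(kitchen,lab)): drop {at(lab)}, keep {have(k3), open(d_lab_dock)}, require {at(kitchen), open(d_kitchen_lab)}
    → {at(kitchen), have(k3), open(d_kitchen_lab), open(d_lab_dock)}
  through step 1 (unlock(d_kitchen_lab)): drop {open(d_kitchen_lab)}, keep {at(kitchen), have(k3), open(d_lab_dock)}, require {have(k3), locked(d_kitchen_lab)}
    → {at(kitchen), have(k3), locked(d_kitchen_lab), open(d_lab_dock)}

== RESULT ==
["at(kitchen)", "have(k3)", "locked(d_kitchen_lab)", "open(d_lab_dock)"]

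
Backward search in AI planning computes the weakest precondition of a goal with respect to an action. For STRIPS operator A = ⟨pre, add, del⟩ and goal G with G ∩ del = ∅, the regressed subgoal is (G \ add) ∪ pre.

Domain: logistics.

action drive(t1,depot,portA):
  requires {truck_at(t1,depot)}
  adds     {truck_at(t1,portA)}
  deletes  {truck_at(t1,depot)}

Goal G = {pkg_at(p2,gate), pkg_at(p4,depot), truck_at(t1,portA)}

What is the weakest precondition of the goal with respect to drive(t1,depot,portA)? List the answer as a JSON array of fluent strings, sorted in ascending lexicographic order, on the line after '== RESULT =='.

Regress:
  G ∩ del = {}  (empty — regression defined)
  G \ add = {pkg_at(p2,gate), pkg_at(p4,depot), truck_at(t1,portA)} \ {truck_at(t1,portA)} = {pkg_at(p2,gate), pkg_at(p4,depot)}
  ∪ pre   = {pkg_at(p2,gate), pkg_at(p4,depot)} ∪ {truck_at(t1,depot)}
          = {pkg_at(p2,gate), pkg_at(p4,depot), truck_at(t1,depot)}

== RESULT ==
["pkg_at(p2,gate)", "pkg_at(p4,depot)", "truck_at(t1,depot)"]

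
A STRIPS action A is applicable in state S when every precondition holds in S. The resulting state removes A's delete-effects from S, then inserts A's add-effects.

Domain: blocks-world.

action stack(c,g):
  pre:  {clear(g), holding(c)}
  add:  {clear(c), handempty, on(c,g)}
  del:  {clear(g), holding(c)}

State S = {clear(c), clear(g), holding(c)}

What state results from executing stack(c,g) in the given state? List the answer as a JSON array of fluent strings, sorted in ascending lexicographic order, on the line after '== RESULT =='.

Compute (S \ del) ∪ add:
  pre ⊆ S: {clear(g), holding(c)} ⊆ S  — applicable
  S \ del = {clear(c)}
  ∪ add   = {clear(c), handempty, on(c,g)}

== RESULT ==
["clear(c)", "handempty", "on(c,g)"]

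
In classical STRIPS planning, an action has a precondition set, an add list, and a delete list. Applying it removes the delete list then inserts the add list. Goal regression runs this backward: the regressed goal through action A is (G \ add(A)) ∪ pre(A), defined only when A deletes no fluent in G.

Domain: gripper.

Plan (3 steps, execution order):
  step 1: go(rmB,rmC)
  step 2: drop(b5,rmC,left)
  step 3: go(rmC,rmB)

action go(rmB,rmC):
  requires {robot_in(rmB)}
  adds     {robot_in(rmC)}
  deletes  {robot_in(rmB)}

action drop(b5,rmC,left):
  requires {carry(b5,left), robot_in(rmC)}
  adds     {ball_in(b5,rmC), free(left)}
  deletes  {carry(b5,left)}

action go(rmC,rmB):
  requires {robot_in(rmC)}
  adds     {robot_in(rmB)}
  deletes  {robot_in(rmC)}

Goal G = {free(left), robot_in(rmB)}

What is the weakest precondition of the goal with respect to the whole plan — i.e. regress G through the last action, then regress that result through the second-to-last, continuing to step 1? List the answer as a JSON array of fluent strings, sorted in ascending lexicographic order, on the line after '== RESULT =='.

Work backward from the goal:
  through step 3 (go(rmC,rmB)): drop {robot_in(rmB)}, keep {free(left)}, require {robot_in(rmC)}
    → {free(left), robot_in(rmC)}
  through step 2 (drop(b5,rmC,left)): drop {free(left)}, keep {robot_in(rmC)}, require {carry(b5,left), robot_in(rmC)}
    → {carry(b5,left), robot_in(rmC)}
  through step 1 (go(rmB,rmC)): drop {robot_in(rmC)}, keep {carry(b5,left)}, require {robot_in(rmB)}
    → {carry(b5,left), robot_in(rmB)}

== RESULT ==
["carry(b5,left)", "robot_in(rmB)"]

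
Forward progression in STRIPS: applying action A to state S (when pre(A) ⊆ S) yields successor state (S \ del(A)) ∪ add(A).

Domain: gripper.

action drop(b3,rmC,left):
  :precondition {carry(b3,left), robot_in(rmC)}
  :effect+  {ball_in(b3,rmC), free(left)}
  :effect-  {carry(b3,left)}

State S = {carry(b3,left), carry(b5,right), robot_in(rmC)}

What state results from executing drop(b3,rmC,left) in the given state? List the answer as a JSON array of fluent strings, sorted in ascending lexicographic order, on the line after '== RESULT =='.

Compute (S \ del) ∪ add:
  pre ⊆ S: {carry(b3,left), robot_in(rmC)} ⊆ S  — applicable
  S \ del = {carry(b5,right), robot_in(rmC)}
  ∪ add   = {ball_in(b3,rmC), carry(b5,right), free(left), robot_in(rmC)}

== RESULT ==
["ball_in(b3,rmC)", "carry(b5,right)", "free(left)", "robot_in(rmC)"]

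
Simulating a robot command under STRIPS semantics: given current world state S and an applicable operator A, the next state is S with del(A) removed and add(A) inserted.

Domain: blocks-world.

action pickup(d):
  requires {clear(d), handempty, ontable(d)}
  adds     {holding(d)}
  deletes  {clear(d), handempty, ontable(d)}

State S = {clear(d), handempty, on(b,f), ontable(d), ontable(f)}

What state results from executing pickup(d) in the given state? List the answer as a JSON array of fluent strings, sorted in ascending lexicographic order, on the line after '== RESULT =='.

Compute (S \ del) ∪ add:
  pre ⊆ S: {clear(d), handempty, ontable(d)} ⊆ S  — applicable
  S \ del = {on(b,f), ontable(f)}
  ∪ add   = {holding(d), on(b,f), ontable(f)}

== RESULT ==
["holding(d)", "on(b,f)", "ontable(f)"]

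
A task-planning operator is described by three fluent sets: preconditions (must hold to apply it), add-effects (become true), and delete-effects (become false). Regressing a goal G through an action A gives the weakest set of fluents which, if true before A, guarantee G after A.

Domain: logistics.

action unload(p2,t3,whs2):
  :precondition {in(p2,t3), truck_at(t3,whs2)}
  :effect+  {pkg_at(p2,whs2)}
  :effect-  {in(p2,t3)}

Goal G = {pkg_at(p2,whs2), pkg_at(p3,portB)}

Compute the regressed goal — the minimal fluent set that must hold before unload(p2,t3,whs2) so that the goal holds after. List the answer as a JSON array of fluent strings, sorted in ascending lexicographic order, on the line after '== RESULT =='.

Compute (G \ add) ∪ pre:
  G ∩ del = {}  (empty — regression defined)
  G \ add = {pkg_at(p2,whs2), pkg_at(p3,portB)} \ {pkg_at(p2,whs2)} = {pkg_at(p3,portB)}
  ∪ pre   = {pkg_at(p3,portB)} ∪ {in(p2,t3), truck_at(t3,whs2)}
          = {in(p2,t3), pkg_at(p3,portB), truck_at(t3,whs2)}

== RESULT ==
["in(p2,t3)", "pkg_at(p3,portB)", "truck_at(t3,whs2)"]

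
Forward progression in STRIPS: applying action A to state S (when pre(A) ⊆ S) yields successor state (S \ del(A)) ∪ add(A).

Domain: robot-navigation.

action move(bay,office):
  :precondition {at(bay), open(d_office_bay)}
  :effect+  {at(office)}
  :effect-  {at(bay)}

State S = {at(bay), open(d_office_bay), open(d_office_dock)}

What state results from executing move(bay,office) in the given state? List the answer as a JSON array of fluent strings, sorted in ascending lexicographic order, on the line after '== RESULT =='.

Progress:
  pre ⊆ S: {at(bay), open(d_office_bay)} ⊆ S  — applicable
  S \ del = {open(d_office_bay), open(d_office_dock)}
  ∪ add   = {at(office), open(d_office_bay), open(d_office_dock)}

== RESULT ==
["at(office)", "open(d_office_bay)", "open(d_office_dock)"]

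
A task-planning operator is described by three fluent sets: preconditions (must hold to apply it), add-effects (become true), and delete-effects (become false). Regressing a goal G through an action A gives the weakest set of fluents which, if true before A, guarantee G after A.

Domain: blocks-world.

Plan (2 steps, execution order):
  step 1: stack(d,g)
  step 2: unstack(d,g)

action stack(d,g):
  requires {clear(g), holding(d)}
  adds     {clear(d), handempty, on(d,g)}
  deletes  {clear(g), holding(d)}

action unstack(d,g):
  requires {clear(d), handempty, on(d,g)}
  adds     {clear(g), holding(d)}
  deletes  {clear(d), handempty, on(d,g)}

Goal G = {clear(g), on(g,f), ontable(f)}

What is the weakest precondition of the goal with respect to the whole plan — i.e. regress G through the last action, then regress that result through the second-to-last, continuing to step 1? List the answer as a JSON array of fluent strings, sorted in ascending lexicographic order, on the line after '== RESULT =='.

Work backward from the goal:
  through step 2 (unstack(d,g)): drop {clear(g)}, keep {on(g,f), ontable(f)}, require {clear(d), handempty, on(d,g)}
    → {clear(d), handempty, on(d,g), on(g,f), ontable(f)}
  through step 1 (stack(d,g)): drop {clear(d), handempty, on(d,g)}, keep {on(g,f), ontable(f)}, require {clear(g), holding(d)}
    → {clear(g), holding(d), on(g,f), ontable(f)}

== RESULT ==
["clear(g)", "holding(d)", "on(g,f)", "ontable(f)"]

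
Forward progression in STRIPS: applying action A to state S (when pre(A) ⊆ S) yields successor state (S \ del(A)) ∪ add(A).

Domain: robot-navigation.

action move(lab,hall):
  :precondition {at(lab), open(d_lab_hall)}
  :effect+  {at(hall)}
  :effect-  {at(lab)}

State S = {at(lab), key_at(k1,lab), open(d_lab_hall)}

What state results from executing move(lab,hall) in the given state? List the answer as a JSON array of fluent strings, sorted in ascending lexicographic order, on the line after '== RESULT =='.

Compute (S \ del) ∪ add:
  pre ⊆ S: {at(lab), open(d_lab_hall)} ⊆ S  — applicable
  S \ del = {key_at(k1,lab), open(d_lab_hall)}
  ∪ add   = {at(hall), key_at(k1,lab), open(d_lab_hall)}

== RESULT ==
["at(hall)", "key_at(k1,lab)", "open(d_lab_hall)"]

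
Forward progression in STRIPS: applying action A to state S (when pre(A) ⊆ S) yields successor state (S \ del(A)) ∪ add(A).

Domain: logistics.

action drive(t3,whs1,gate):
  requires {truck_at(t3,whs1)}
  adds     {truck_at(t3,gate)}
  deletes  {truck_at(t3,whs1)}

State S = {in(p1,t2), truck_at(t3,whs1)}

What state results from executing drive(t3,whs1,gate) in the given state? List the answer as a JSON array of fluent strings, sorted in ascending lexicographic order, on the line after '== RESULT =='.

Progress:
  pre ⊆ S: {truck_at(t3,whs1)} ⊆ S  — applicable
  S \ del = {in(p1,t2)}
  ∪ add   = {in(p1,t2), truck_at(t3,gate)}

== RESULT ==
["in(p1,t2)", "truck_at(t3,gate)"]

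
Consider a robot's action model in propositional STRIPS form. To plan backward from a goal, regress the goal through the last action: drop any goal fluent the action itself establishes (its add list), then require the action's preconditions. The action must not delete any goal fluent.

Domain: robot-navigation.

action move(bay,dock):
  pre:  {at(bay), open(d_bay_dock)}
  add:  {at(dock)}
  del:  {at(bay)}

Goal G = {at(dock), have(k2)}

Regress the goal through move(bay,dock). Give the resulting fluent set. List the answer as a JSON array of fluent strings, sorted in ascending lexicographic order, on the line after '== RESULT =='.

Compute (G \ add) ∪ pre:
  G ∩ del = {}  (empty — regression defined)
  G \ add = {at(dock), have(k2)} \ {at(dock)} = {have(k2)}
  ∪ pre   = {have(k2)} ∪ {at(bay), open(d_bay_dock)}
          = {at(bay), have(k2), open(d_bay_dock)}

== RESULT ==
["at(bay)", "have(k2)", "open(d_bay_dock)"]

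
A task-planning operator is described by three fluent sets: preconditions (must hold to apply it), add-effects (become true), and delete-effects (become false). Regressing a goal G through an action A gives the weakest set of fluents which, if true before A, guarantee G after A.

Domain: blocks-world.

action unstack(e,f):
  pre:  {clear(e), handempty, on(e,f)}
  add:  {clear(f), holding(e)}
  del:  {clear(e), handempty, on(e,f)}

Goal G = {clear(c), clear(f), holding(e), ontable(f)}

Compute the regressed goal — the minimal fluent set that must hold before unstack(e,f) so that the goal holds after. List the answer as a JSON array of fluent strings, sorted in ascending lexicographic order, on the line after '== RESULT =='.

Compute (G \ add) ∪ pre:
  G ∩ del = {}  (empty — regression defined)
  G \ add = {clear(c), clear(f), holding(e), ontable(f)} \ {clear(f), holding(e)} = {clear(c), ontable(f)}
  ∪ pre   = {clear(c), ontable(f)} ∪ {clear(e), handempty, on(e,f)}
          = {clear(c), clear(e), handempty, on(e,f), ontable(f)}

== RESULT ==
["clear(c)", "clear(e)", "handempty", "on(e,f)", "ontable(f)"]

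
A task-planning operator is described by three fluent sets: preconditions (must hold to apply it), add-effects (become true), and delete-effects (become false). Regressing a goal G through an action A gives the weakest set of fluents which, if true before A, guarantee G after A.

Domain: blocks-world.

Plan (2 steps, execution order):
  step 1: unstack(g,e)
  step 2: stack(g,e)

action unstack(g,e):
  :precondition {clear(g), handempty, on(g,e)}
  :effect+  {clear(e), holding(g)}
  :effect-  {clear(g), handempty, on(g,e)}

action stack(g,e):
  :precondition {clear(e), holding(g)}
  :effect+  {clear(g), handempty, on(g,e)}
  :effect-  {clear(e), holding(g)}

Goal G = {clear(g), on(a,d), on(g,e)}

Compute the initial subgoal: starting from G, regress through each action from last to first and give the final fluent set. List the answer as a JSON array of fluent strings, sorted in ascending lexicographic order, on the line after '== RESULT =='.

Work backward from the goal:
  through step 2 (stack(g,e)): drop {clear(g), on(g,e)}, keep {on(a,d)}, require {clear(e), holding(g)}
    → {clear(e), holding(g), on(a,d)}
  through step 1 (unstack(g,e)): drop {clear(e), holding(g)}, keep {on(a,d)}, require {clear(g), handempty, on(g,e)}
    → {clear(g), handempty, on(a,d), on(g,e)}

== RESULT ==
["clear(g)", "handempty", "on(a,d)", "on(g,e)"]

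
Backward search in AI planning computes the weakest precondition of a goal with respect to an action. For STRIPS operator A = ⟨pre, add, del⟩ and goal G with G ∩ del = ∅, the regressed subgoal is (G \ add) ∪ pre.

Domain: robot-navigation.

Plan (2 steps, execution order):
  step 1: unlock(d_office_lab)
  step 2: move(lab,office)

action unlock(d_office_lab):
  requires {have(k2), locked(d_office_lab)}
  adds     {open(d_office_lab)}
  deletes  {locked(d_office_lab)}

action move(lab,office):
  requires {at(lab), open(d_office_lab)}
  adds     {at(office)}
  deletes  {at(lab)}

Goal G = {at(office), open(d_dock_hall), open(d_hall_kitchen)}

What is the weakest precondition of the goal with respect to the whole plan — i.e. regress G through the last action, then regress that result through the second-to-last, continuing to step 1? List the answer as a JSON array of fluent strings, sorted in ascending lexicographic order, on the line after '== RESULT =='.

Work backward from the goal:
  through step 2 (move(lab,office)): drop {at(office)}, keep {open(d_dock_hall), open(d_hall_kitchen)}, require {at(lab), open(d_office_lab)}
    → {at(lab), open(d_dock_hall), open(d_hall_kitchen), open(d_office_lab)}
  through step 1 (unlock(d_office_lab)): drop {open(d_office_lab)}, keep {at(lab), open(d_dock_hall), open(d_hall_kitchen)}, require {have(k2), locked(d_office_lab)}
    → {at(lab), have(k2), locked(d_office_lab), open(d_dock_hall), open(d_hall_kitchen)}

== RESULT ==
["at(lab)", "have(k2)", "locked(d_office_lab)", "open(d_dock_hall)", "open(d_hall_kitchen)"]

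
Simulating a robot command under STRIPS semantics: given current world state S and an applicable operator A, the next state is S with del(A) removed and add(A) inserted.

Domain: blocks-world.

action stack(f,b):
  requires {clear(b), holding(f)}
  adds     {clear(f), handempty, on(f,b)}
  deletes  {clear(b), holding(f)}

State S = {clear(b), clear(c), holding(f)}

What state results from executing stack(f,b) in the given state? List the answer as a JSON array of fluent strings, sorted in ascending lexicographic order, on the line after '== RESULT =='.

Compute (S \ del) ∪ add:
  pre ⊆ S: {clear(b), holding(f)} ⊆ S  — applicable
  S \ del = {clear(c)}
  ∪ add   = {clear(c), clear(f), handempty, on(f,b)}

== RESULT ==
["clear(c)", "clear(f)", "handempty", "on(f,b)"]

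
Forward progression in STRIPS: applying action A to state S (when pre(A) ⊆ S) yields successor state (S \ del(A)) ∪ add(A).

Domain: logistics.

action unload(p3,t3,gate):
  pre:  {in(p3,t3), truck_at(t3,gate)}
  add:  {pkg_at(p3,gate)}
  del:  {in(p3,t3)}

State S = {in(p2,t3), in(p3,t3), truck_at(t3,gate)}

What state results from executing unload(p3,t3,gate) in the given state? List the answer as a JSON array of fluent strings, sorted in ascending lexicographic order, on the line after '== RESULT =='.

Progress:
  pre ⊆ S: {in(p3,t3), truck_at(t3,gate)} ⊆ S  — applicable
  S \ del = {in(p2,t3), truck_at(t3,gate)}
  ∪ add   = {in(p2,t3), pkg_at(p3,gate), truck_at(t3,gate)}

== RESULT ==
["in(p2,t3)", "pkg_at(p3,gate)", "truck_at(t3,gate)"]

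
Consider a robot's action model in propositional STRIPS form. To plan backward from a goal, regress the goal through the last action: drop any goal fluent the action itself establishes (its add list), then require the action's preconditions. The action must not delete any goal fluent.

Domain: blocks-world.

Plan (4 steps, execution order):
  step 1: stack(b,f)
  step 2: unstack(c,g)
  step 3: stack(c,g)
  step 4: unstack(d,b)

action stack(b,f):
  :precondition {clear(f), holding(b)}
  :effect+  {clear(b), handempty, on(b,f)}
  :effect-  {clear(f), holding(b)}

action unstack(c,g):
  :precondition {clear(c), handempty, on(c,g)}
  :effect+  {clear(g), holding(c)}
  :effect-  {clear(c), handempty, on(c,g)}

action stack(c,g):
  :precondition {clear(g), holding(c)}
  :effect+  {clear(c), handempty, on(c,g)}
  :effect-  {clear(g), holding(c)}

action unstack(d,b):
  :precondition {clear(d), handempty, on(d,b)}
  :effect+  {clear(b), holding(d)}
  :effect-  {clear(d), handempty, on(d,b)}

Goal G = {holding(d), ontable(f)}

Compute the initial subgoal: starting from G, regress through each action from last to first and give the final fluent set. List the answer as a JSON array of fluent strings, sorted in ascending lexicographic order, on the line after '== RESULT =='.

Work backward from the goal:
  through step 4 (unstack(d,b)): drop {holding(d)}, keep {ontable(f)}, require {clear(d), handempty, on(d,b)}
    → {clear(d), handempty, on(d,b), ontable(f)}
  through step 3 (stack(c,g)): drop {handempty}, keep {clear(d), on(d,b), ontable(f)}, require {clear(g), holding(c)}
    → {clear(d), clear(g), holding(c), on(d,b), ontable(f)}
  through step 2 (unstack(c,g)): drop {clear(g), holding(c)}, keep {clear(d), on(d,b), ontable(f)}, require {clear(c), handempty, on(c,g)}
    → {clear(c), clear(d), handempty, on(c,g), on(d,b), ontable(f)}
  through step 1 (stack(b,f)): drop {handempty}, keep {clear(c), clear(d), on(c,g), on(d,b), ontable(f)}, require {clear(f), holding(b)}
    → {clear(c), clear(d), clear(f), holding(b), on(c,g), on(d,b), ontable(f)}

== RESULT ==
["clear(c)", "clear(d)", "clear(f)", "holding(b)", "on(c,g)", "on(d,b)", "ontable(f)"]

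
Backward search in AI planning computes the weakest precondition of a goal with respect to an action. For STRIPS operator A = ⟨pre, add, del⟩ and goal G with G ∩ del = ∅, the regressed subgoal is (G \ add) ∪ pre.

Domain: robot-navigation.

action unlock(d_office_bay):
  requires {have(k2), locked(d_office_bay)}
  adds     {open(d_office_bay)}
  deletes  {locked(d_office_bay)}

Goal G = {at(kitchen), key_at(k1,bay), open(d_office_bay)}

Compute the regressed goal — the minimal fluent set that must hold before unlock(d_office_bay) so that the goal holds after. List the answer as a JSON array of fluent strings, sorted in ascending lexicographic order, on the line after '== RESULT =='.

Compute (G \ add) ∪ pre:
  G ∩ del = {}  (empty — regression defined)
  G \ add = {at(kitchen), key_at(k1,bay), open(d_office_bay)} \ {open(d_office_bay)} = {at(kitchen), key_at(k1,bay)}
  ∪ pre   = {at(kitchen), key_at(k1,bay)} ∪ {have(k2), locked(d_office_bay)}
          = {at(kitchen), have(k2), key_at(k1,bay), locked(d_office_bay)}

== RESULT ==
["at(kitchen)", "have(k2)", "key_at(k1,bay)", "locked(d_office_bay)"]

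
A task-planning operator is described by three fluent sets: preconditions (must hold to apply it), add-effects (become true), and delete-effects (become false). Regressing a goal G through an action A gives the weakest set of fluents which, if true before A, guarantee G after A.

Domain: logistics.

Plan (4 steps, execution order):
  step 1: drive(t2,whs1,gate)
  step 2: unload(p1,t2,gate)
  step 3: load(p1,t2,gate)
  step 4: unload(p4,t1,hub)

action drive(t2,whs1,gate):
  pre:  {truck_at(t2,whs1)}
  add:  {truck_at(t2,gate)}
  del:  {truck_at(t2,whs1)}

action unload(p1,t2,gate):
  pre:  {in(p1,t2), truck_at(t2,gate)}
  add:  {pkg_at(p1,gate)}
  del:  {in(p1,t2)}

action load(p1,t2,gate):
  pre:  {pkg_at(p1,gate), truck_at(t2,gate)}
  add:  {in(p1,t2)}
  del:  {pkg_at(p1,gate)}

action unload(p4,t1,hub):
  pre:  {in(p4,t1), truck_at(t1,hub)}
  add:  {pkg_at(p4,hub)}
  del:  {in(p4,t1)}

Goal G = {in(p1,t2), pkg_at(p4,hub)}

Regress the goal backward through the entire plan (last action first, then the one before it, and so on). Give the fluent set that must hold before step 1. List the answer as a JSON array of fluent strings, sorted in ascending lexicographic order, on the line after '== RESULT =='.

Work backward from the goal:
  through step 4 (unload(p4,t1,hub)): drop {pkg_at(p4,hub)}, keep {in(p1,t2)}, require {in(p4,t1), truck_at(t1,hub)}
    → {in(p1,t2), in(p4,t1), truck_at(t1,hub)}
  through step 3 (load(p1,t2,gate)): drop {in(p1,t2)}, keep {in(p4,t1), truck_at(t1,hub)}, require {pkg_at(p1,gate), truck_at(t2,gate)}
    → {in(p4,t1), pkg_at(p1,gate), truck_at(t1,hub), truck_at(t2,gate)}
  through step 2 (unload(p1,t2,gate)): drop {pkg_at(p1,gate)}, keep {in(p4,t1), truck_at(t1,hub), truck_at(t2,gate)}, require {in(p1,t2), truck_at(t2,gate)}
    → {in(p1,t2), in(p4,t1), truck_at(t1,hub), truck_at(t2,gate)}
  through step 1 (drive(t2,whs1,gate)): drop {truck_at(t2,gate)}, keep {in(p1,t2), in(p4,t1), truck_at(t1,hub)}, require {truck_at(t2,whs1)}
    → {in(p1,t2), in(p4,t1), truck_at(t1,hub), truck_at(t2,whs1)}

== RESULT ==
["in(p1,t2)", "in(p4,t1)", "truck_at(t1,hub)", "truck_at(t2,whs1)"]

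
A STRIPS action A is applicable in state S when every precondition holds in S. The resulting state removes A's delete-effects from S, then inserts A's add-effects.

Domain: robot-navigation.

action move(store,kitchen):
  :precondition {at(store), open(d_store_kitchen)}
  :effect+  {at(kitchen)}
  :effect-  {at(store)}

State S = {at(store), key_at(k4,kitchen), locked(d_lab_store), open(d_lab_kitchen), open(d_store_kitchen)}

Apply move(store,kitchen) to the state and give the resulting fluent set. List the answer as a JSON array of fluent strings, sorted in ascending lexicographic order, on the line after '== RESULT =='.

Progress:
  pre ⊆ S: {at(store), open(d_store_kitchen)} ⊆ S  — applicable
  S \ del = {key_at(k4,kitchen), locked(d_lab_store), open(d_lab_kitchen), open(d_store_kitchen)}
  ∪ add   = {at(kitchen), key_at(k4,kitchen), locked(d_lab_store), open(d_lab_kitchen), open(d_store_kitchen)}

== RESULT ==
["at(kitchen)", "key_at(k4,kitchen)", "locked(d_lab_store)", "open(d_lab_kitchen)", "open(d_store_kitchen)"]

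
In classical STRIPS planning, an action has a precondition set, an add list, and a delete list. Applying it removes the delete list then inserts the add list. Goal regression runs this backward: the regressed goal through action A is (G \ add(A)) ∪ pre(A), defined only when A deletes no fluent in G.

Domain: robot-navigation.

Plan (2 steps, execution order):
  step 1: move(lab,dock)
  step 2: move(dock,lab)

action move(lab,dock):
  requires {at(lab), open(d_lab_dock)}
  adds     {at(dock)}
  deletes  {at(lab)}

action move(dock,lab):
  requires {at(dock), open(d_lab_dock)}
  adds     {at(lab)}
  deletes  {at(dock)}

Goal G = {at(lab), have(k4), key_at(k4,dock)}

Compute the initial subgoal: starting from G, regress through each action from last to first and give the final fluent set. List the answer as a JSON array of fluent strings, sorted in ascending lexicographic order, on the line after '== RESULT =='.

Regress step by step:
  through step 2 (move(dock,lab)): drop {at(lab)}, keep {have(k4), key_at(k4,dock)}, require {at(dock), open(d_lab_dock)}
    → {at(dock), have(k4), key_at(k4,dock), open(d_lab_dock)}
  through step 1 (move(lab,dock)): drop {at(dock)}, keep {have(k4), key_at(k4,dock), open(d_lab_dock)}, require {at(lab), open(d_lab_dock)}
    → {at(lab), have(k4), key_at(k4,dock), open(d_lab_dock)}

== RESULT ==
["at(lab)", "have(k4)", "key_at(k4,dock)", "open(d_lab_dock)"]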